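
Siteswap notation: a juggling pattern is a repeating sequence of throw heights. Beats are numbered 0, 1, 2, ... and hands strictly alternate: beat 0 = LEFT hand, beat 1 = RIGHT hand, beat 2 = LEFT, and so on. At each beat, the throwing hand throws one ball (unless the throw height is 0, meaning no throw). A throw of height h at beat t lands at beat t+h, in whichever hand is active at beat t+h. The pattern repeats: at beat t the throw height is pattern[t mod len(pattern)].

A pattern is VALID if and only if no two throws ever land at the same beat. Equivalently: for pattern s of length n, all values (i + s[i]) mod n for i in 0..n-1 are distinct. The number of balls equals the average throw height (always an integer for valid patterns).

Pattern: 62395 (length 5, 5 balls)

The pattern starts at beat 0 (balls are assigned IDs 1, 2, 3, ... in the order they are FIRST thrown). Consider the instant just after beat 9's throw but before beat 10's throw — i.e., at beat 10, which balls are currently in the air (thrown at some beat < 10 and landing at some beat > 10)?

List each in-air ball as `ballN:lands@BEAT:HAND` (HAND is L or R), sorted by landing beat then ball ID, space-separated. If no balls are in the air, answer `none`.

Beat 0 (L): throw ball1 h=6 -> lands@6:L; in-air after throw: [b1@6:L]
Beat 1 (R): throw ball2 h=2 -> lands@3:R; in-air after throw: [b2@3:R b1@6:L]
Beat 2 (L): throw ball3 h=3 -> lands@5:R; in-air after throw: [b2@3:R b3@5:R b1@6:L]
Beat 3 (R): throw ball2 h=9 -> lands@12:L; in-air after throw: [b3@5:R b1@6:L b2@12:L]
Beat 4 (L): throw ball4 h=5 -> lands@9:R; in-air after throw: [b3@5:R b1@6:L b4@9:R b2@12:L]
Beat 5 (R): throw ball3 h=6 -> lands@11:R; in-air after throw: [b1@6:L b4@9:R b3@11:R b2@12:L]
Beat 6 (L): throw ball1 h=2 -> lands@8:L; in-air after throw: [b1@8:L b4@9:R b3@11:R b2@12:L]
Beat 7 (R): throw ball5 h=3 -> lands@10:L; in-air after throw: [b1@8:L b4@9:R b5@10:L b3@11:R b2@12:L]
Beat 8 (L): throw ball1 h=9 -> lands@17:R; in-air after throw: [b4@9:R b5@10:L b3@11:R b2@12:L b1@17:R]
Beat 9 (R): throw ball4 h=5 -> lands@14:L; in-air after throw: [b5@10:L b3@11:R b2@12:L b4@14:L b1@17:R]
Beat 10 (L): throw ball5 h=6 -> lands@16:L; in-air after throw: [b3@11:R b2@12:L b4@14:L b5@16:L b1@17:R]

Answer: ball3:lands@11:R ball2:lands@12:L ball4:lands@14:L ball1:lands@17:R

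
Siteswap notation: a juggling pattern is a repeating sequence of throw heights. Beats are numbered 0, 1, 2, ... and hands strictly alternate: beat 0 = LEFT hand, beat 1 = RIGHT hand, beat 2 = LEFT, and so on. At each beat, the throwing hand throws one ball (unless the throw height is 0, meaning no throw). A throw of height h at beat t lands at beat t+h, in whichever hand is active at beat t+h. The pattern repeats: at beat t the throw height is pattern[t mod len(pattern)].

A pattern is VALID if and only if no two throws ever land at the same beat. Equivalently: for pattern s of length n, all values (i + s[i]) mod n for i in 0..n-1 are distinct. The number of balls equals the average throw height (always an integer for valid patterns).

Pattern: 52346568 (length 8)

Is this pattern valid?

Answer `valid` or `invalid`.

i=0: (i + s[i]) mod n = (0 + 5) mod 8 = 5
i=1: (i + s[i]) mod n = (1 + 2) mod 8 = 3
i=2: (i + s[i]) mod n = (2 + 3) mod 8 = 5
i=3: (i + s[i]) mod n = (3 + 4) mod 8 = 7
i=4: (i + s[i]) mod n = (4 + 6) mod 8 = 2
i=5: (i + s[i]) mod n = (5 + 5) mod 8 = 2
i=6: (i + s[i]) mod n = (6 + 6) mod 8 = 4
i=7: (i + s[i]) mod n = (7 + 8) mod 8 = 7
Residues: [5, 3, 5, 7, 2, 2, 4, 7], distinct: False

Answer: invalid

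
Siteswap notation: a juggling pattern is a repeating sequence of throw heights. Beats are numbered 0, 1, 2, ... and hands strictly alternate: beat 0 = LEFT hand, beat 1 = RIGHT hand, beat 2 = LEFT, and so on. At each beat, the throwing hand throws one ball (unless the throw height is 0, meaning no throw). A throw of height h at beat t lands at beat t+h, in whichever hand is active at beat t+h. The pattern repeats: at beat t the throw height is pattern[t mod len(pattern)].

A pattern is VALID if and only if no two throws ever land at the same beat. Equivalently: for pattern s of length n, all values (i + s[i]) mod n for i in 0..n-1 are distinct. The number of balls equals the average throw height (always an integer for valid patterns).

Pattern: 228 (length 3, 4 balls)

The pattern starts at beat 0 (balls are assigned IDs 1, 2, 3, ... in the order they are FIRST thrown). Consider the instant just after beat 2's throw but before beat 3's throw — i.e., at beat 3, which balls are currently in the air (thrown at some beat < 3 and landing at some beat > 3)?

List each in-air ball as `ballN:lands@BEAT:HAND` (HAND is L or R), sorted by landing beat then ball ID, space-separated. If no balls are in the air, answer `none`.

Beat 0 (L): throw ball1 h=2 -> lands@2:L; in-air after throw: [b1@2:L]
Beat 1 (R): throw ball2 h=2 -> lands@3:R; in-air after throw: [b1@2:L b2@3:R]
Beat 2 (L): throw ball1 h=8 -> lands@10:L; in-air after throw: [b2@3:R b1@10:L]
Beat 3 (R): throw ball2 h=2 -> lands@5:R; in-air after throw: [b2@5:R b1@10:L]

Answer: ball1:lands@10:L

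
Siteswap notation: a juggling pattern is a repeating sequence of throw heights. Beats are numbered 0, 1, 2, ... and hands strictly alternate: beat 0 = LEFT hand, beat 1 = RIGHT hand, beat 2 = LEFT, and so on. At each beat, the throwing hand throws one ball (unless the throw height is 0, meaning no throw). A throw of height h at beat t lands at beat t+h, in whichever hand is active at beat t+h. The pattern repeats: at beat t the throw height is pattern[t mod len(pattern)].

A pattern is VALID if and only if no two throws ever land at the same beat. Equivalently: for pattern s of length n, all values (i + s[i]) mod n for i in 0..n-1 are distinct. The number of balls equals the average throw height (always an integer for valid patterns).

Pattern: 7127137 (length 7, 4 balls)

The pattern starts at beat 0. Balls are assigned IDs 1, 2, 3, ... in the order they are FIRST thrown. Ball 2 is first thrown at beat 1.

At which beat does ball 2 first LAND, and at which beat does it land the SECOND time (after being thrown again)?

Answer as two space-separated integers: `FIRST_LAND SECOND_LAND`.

Beat 0 (L): throw ball1 h=7 -> lands@7:R; in-air after throw: [b1@7:R]
Beat 1 (R): throw ball2 h=1 -> lands@2:L; in-air after throw: [b2@2:L b1@7:R]
Beat 2 (L): throw ball2 h=2 -> lands@4:L; in-air after throw: [b2@4:L b1@7:R]
Beat 3 (R): throw ball3 h=7 -> lands@10:L; in-air after throw: [b2@4:L b1@7:R b3@10:L]
Beat 4 (L): throw ball2 h=1 -> lands@5:R; in-air after throw: [b2@5:R b1@7:R b3@10:L]
Ball 2: thrown@1 h=1 -> first land @2; rethrown@2 h=2 -> second land @4

Answer: 2 4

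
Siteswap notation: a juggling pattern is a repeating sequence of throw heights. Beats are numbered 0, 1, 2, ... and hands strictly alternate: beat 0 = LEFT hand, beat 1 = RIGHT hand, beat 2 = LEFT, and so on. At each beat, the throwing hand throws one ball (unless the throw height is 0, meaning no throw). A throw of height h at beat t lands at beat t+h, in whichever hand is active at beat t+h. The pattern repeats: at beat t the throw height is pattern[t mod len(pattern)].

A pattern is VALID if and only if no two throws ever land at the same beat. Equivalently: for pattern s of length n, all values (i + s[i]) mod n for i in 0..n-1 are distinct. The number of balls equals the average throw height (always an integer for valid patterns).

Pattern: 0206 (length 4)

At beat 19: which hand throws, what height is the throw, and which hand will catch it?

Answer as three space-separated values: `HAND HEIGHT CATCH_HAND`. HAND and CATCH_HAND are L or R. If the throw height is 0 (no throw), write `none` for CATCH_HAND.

Beat 19: 19 mod 2 = 1, so hand = R
Throw height = pattern[19 mod 4] = pattern[3] = 6
Lands at beat 19+6=25, 25 mod 2 = 1, so catch hand = R

Answer: R 6 R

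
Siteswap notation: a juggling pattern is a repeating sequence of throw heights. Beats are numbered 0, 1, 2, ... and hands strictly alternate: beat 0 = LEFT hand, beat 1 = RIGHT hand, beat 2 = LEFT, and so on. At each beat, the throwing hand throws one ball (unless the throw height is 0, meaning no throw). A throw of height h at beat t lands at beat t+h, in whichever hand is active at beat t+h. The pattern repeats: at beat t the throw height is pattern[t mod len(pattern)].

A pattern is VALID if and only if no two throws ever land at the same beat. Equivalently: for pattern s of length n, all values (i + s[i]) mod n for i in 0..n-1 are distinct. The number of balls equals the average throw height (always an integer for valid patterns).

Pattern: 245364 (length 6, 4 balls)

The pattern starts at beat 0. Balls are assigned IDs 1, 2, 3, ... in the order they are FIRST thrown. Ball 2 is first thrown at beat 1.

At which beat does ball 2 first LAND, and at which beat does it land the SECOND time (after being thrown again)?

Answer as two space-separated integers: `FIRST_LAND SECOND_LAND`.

Beat 0 (L): throw ball1 h=2 -> lands@2:L; in-air after throw: [b1@2:L]
Beat 1 (R): throw ball2 h=4 -> lands@5:R; in-air after throw: [b1@2:L b2@5:R]
Beat 2 (L): throw ball1 h=5 -> lands@7:R; in-air after throw: [b2@5:R b1@7:R]
Beat 3 (R): throw ball3 h=3 -> lands@6:L; in-air after throw: [b2@5:R b3@6:L b1@7:R]
Beat 4 (L): throw ball4 h=6 -> lands@10:L; in-air after throw: [b2@5:R b3@6:L b1@7:R b4@10:L]
Beat 5 (R): throw ball2 h=4 -> lands@9:R; in-air after throw: [b3@6:L b1@7:R b2@9:R b4@10:L]
Beat 6 (L): throw ball3 h=2 -> lands@8:L; in-air after throw: [b1@7:R b3@8:L b2@9:R b4@10:L]
Beat 7 (R): throw ball1 h=4 -> lands@11:R; in-air after throw: [b3@8:L b2@9:R b4@10:L b1@11:R]
Beat 8 (L): throw ball3 h=5 -> lands@13:R; in-air after throw: [b2@9:R b4@10:L b1@11:R b3@13:R]
Beat 9 (R): throw ball2 h=3 -> lands@12:L; in-air after throw: [b4@10:L b1@11:R b2@12:L b3@13:R]
Ball 2: thrown@1 h=4 -> first land @5; rethrown@5 h=4 -> second land @9

Answer: 5 9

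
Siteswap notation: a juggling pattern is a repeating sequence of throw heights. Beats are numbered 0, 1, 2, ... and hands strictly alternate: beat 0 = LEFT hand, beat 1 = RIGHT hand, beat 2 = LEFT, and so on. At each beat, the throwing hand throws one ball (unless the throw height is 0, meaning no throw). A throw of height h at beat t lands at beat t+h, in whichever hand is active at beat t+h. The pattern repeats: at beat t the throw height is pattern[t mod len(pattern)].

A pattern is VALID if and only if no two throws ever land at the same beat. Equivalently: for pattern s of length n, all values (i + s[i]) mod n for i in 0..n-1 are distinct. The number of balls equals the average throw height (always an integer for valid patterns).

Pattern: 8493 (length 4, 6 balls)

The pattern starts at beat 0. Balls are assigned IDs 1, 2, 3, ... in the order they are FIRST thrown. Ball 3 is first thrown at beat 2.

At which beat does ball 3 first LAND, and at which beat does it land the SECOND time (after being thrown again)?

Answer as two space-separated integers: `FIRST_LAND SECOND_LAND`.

Answer: 11 14

Derivation:
Beat 0 (L): throw ball1 h=8 -> lands@8:L; in-air after throw: [b1@8:L]
Beat 1 (R): throw ball2 h=4 -> lands@5:R; in-air after throw: [b2@5:R b1@8:L]
Beat 2 (L): throw ball3 h=9 -> lands@11:R; in-air after throw: [b2@5:R b1@8:L b3@11:R]
Beat 3 (R): throw ball4 h=3 -> lands@6:L; in-air after throw: [b2@5:R b4@6:L b1@8:L b3@11:R]
Beat 4 (L): throw ball5 h=8 -> lands@12:L; in-air after throw: [b2@5:R b4@6:L b1@8:L b3@11:R b5@12:L]
Beat 5 (R): throw ball2 h=4 -> lands@9:R; in-air after throw: [b4@6:L b1@8:L b2@9:R b3@11:R b5@12:L]
Beat 6 (L): throw ball4 h=9 -> lands@15:R; in-air after throw: [b1@8:L b2@9:R b3@11:R b5@12:L b4@15:R]
Beat 7 (R): throw ball6 h=3 -> lands@10:L; in-air after throw: [b1@8:L b2@9:R b6@10:L b3@11:R b5@12:L b4@15:R]
Beat 8 (L): throw ball1 h=8 -> lands@16:L; in-air after throw: [b2@9:R b6@10:L b3@11:R b5@12:L b4@15:R b1@16:L]
Beat 9 (R): throw ball2 h=4 -> lands@13:R; in-air after throw: [b6@10:L b3@11:R b5@12:L b2@13:R b4@15:R b1@16:L]
Beat 10 (L): throw ball6 h=9 -> lands@19:R; in-air after throw: [b3@11:R b5@12:L b2@13:R b4@15:R b1@16:L b6@19:R]
Beat 11 (R): throw ball3 h=3 -> lands@14:L; in-air after throw: [b5@12:L b2@13:R b3@14:L b4@15:R b1@16:L b6@19:R]
Beat 12 (L): throw ball5 h=8 -> lands@20:L; in-air after throw: [b2@13:R b3@14:L b4@15:R b1@16:L b6@19:R b5@20:L]
Beat 13 (R): throw ball2 h=4 -> lands@17:R; in-air after throw: [b3@14:L b4@15:R b1@16:L b2@17:R b6@19:R b5@20:L]
Beat 14 (L): throw ball3 h=9 -> lands@23:R; in-air after throw: [b4@15:R b1@16:L b2@17:R b6@19:R b5@20:L b3@23:R]
Ball 3: thrown@2 h=9 -> first land @11; rethrown@11 h=3 -> second land @14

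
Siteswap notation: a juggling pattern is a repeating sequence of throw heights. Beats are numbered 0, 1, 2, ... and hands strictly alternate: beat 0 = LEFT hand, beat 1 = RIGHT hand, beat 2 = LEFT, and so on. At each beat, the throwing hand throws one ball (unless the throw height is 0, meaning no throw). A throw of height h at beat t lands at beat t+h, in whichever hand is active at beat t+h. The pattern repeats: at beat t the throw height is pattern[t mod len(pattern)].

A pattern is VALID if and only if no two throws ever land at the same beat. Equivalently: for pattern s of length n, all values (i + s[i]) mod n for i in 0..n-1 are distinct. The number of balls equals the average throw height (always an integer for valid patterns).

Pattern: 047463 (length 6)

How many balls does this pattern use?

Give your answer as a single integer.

Pattern = [0, 4, 7, 4, 6, 3], length n = 6
  position 0: throw height = 0, running sum = 0
  position 1: throw height = 4, running sum = 4
  position 2: throw height = 7, running sum = 11
  position 3: throw height = 4, running sum = 15
  position 4: throw height = 6, running sum = 21
  position 5: throw height = 3, running sum = 24
Total sum = 24; balls = sum / n = 24 / 6 = 4

Answer: 4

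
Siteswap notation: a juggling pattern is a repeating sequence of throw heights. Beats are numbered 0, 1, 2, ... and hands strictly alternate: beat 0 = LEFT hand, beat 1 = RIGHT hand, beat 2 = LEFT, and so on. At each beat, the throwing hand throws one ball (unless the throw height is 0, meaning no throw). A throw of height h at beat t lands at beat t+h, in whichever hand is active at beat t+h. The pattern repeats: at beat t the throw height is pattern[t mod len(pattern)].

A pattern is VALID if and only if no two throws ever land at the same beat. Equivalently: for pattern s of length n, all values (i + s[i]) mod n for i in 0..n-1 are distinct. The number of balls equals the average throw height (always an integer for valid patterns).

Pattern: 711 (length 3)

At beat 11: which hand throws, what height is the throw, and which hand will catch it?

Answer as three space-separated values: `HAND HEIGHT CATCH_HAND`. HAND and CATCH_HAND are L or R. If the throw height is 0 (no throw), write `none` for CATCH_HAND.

Beat 11: 11 mod 2 = 1, so hand = R
Throw height = pattern[11 mod 3] = pattern[2] = 1
Lands at beat 11+1=12, 12 mod 2 = 0, so catch hand = L

Answer: R 1 L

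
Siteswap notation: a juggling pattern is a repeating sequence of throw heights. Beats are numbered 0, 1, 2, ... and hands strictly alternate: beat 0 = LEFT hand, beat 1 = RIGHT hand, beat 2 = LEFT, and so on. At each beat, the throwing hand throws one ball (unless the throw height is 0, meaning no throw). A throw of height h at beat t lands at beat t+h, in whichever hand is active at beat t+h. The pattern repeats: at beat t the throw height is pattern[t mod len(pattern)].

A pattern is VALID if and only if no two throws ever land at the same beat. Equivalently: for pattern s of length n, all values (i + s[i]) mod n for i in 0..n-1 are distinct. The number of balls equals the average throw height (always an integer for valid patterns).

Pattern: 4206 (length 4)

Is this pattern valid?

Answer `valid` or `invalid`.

Answer: valid

Derivation:
i=0: (i + s[i]) mod n = (0 + 4) mod 4 = 0
i=1: (i + s[i]) mod n = (1 + 2) mod 4 = 3
i=2: (i + s[i]) mod n = (2 + 0) mod 4 = 2
i=3: (i + s[i]) mod n = (3 + 6) mod 4 = 1
Residues: [0, 3, 2, 1], distinct: True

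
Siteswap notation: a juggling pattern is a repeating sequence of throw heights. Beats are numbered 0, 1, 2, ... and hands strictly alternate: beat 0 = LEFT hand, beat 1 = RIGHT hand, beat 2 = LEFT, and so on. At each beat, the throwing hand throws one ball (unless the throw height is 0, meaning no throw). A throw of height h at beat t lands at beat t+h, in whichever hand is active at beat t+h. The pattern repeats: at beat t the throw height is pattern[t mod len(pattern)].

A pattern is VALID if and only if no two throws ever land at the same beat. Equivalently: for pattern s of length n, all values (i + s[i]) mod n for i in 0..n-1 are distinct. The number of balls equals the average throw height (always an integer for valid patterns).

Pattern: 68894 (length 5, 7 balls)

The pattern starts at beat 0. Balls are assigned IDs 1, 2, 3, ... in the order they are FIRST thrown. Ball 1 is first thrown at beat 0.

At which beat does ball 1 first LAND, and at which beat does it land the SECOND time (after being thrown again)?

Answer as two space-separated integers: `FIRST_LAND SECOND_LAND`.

Beat 0 (L): throw ball1 h=6 -> lands@6:L; in-air after throw: [b1@6:L]
Beat 1 (R): throw ball2 h=8 -> lands@9:R; in-air after throw: [b1@6:L b2@9:R]
Beat 2 (L): throw ball3 h=8 -> lands@10:L; in-air after throw: [b1@6:L b2@9:R b3@10:L]
Beat 3 (R): throw ball4 h=9 -> lands@12:L; in-air after throw: [b1@6:L b2@9:R b3@10:L b4@12:L]
Beat 4 (L): throw ball5 h=4 -> lands@8:L; in-air after throw: [b1@6:L b5@8:L b2@9:R b3@10:L b4@12:L]
Beat 5 (R): throw ball6 h=6 -> lands@11:R; in-air after throw: [b1@6:L b5@8:L b2@9:R b3@10:L b6@11:R b4@12:L]
Beat 6 (L): throw ball1 h=8 -> lands@14:L; in-air after throw: [b5@8:L b2@9:R b3@10:L b6@11:R b4@12:L b1@14:L]
Beat 7 (R): throw ball7 h=8 -> lands@15:R; in-air after throw: [b5@8:L b2@9:R b3@10:L b6@11:R b4@12:L b1@14:L b7@15:R]
Beat 8 (L): throw ball5 h=9 -> lands@17:R; in-air after throw: [b2@9:R b3@10:L b6@11:R b4@12:L b1@14:L b7@15:R b5@17:R]
Beat 9 (R): throw ball2 h=4 -> lands@13:R; in-air after throw: [b3@10:L b6@11:R b4@12:L b2@13:R b1@14:L b7@15:R b5@17:R]
Beat 10 (L): throw ball3 h=6 -> lands@16:L; in-air after throw: [b6@11:R b4@12:L b2@13:R b1@14:L b7@15:R b3@16:L b5@17:R]
Beat 11 (R): throw ball6 h=8 -> lands@19:R; in-air after throw: [b4@12:L b2@13:R b1@14:L b7@15:R b3@16:L b5@17:R b6@19:R]
Beat 12 (L): throw ball4 h=8 -> lands@20:L; in-air after throw: [b2@13:R b1@14:L b7@15:R b3@16:L b5@17:R b6@19:R b4@20:L]
Beat 13 (R): throw ball2 h=9 -> lands@22:L; in-air after throw: [b1@14:L b7@15:R b3@16:L b5@17:R b6@19:R b4@20:L b2@22:L]
Ball 1: thrown@0 h=6 -> first land @6; rethrown@6 h=8 -> second land @14

Answer: 6 14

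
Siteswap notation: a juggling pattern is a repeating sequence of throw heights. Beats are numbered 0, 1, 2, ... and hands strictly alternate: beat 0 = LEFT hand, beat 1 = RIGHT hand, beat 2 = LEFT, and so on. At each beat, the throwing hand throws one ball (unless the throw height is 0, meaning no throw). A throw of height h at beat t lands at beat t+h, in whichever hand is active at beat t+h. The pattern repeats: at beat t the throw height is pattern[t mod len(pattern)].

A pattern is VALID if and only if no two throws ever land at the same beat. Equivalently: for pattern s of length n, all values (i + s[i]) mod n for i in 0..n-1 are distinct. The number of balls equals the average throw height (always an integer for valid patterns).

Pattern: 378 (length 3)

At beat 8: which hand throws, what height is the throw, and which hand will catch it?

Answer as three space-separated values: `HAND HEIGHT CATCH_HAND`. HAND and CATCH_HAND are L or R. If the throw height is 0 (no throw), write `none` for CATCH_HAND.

Answer: L 8 L

Derivation:
Beat 8: 8 mod 2 = 0, so hand = L
Throw height = pattern[8 mod 3] = pattern[2] = 8
Lands at beat 8+8=16, 16 mod 2 = 0, so catch hand = L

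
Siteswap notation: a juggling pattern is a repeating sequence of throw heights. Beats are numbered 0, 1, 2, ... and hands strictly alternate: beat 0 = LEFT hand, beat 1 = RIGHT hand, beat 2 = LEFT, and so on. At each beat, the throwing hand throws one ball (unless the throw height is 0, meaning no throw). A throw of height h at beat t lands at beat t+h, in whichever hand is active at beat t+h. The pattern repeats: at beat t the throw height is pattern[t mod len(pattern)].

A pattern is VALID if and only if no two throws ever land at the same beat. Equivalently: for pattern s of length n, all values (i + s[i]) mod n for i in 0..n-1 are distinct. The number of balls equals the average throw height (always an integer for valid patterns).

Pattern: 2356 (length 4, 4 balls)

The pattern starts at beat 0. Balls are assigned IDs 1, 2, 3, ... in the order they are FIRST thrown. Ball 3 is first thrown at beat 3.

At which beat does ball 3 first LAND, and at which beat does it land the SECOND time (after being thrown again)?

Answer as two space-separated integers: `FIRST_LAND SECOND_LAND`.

Beat 0 (L): throw ball1 h=2 -> lands@2:L; in-air after throw: [b1@2:L]
Beat 1 (R): throw ball2 h=3 -> lands@4:L; in-air after throw: [b1@2:L b2@4:L]
Beat 2 (L): throw ball1 h=5 -> lands@7:R; in-air after throw: [b2@4:L b1@7:R]
Beat 3 (R): throw ball3 h=6 -> lands@9:R; in-air after throw: [b2@4:L b1@7:R b3@9:R]
Beat 4 (L): throw ball2 h=2 -> lands@6:L; in-air after throw: [b2@6:L b1@7:R b3@9:R]
Beat 5 (R): throw ball4 h=3 -> lands@8:L; in-air after throw: [b2@6:L b1@7:R b4@8:L b3@9:R]
Beat 6 (L): throw ball2 h=5 -> lands@11:R; in-air after throw: [b1@7:R b4@8:L b3@9:R b2@11:R]
Beat 7 (R): throw ball1 h=6 -> lands@13:R; in-air after throw: [b4@8:L b3@9:R b2@11:R b1@13:R]
Beat 8 (L): throw ball4 h=2 -> lands@10:L; in-air after throw: [b3@9:R b4@10:L b2@11:R b1@13:R]
Beat 9 (R): throw ball3 h=3 -> lands@12:L; in-air after throw: [b4@10:L b2@11:R b3@12:L b1@13:R]
Beat 10 (L): throw ball4 h=5 -> lands@15:R; in-air after throw: [b2@11:R b3@12:L b1@13:R b4@15:R]
Beat 11 (R): throw ball2 h=6 -> lands@17:R; in-air after throw: [b3@12:L b1@13:R b4@15:R b2@17:R]
Beat 12 (L): throw ball3 h=2 -> lands@14:L; in-air after throw: [b1@13:R b3@14:L b4@15:R b2@17:R]
Ball 3: thrown@3 h=6 -> first land @9; rethrown@9 h=3 -> second land @12

Answer: 9 12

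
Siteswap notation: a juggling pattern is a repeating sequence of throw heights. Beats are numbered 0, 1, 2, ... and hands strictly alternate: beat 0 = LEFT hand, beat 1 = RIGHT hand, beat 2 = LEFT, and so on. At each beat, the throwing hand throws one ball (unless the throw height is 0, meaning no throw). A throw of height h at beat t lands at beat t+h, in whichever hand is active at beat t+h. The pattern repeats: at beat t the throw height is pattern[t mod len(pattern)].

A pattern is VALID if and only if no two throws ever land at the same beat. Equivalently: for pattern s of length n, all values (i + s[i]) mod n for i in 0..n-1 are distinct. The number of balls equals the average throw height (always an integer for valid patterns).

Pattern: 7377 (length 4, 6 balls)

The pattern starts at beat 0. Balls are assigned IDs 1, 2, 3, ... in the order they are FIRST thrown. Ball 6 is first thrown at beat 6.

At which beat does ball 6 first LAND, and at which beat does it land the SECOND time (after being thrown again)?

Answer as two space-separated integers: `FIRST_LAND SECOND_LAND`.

Beat 0 (L): throw ball1 h=7 -> lands@7:R; in-air after throw: [b1@7:R]
Beat 1 (R): throw ball2 h=3 -> lands@4:L; in-air after throw: [b2@4:L b1@7:R]
Beat 2 (L): throw ball3 h=7 -> lands@9:R; in-air after throw: [b2@4:L b1@7:R b3@9:R]
Beat 3 (R): throw ball4 h=7 -> lands@10:L; in-air after throw: [b2@4:L b1@7:R b3@9:R b4@10:L]
Beat 4 (L): throw ball2 h=7 -> lands@11:R; in-air after throw: [b1@7:R b3@9:R b4@10:L b2@11:R]
Beat 5 (R): throw ball5 h=3 -> lands@8:L; in-air after throw: [b1@7:R b5@8:L b3@9:R b4@10:L b2@11:R]
Beat 6 (L): throw ball6 h=7 -> lands@13:R; in-air after throw: [b1@7:R b5@8:L b3@9:R b4@10:L b2@11:R b6@13:R]
Beat 7 (R): throw ball1 h=7 -> lands@14:L; in-air after throw: [b5@8:L b3@9:R b4@10:L b2@11:R b6@13:R b1@14:L]
Beat 8 (L): throw ball5 h=7 -> lands@15:R; in-air after throw: [b3@9:R b4@10:L b2@11:R b6@13:R b1@14:L b5@15:R]
Beat 9 (R): throw ball3 h=3 -> lands@12:L; in-air after throw: [b4@10:L b2@11:R b3@12:L b6@13:R b1@14:L b5@15:R]
Beat 10 (L): throw ball4 h=7 -> lands@17:R; in-air after throw: [b2@11:R b3@12:L b6@13:R b1@14:L b5@15:R b4@17:R]
Beat 11 (R): throw ball2 h=7 -> lands@18:L; in-air after throw: [b3@12:L b6@13:R b1@14:L b5@15:R b4@17:R b2@18:L]
Beat 12 (L): throw ball3 h=7 -> lands@19:R; in-air after throw: [b6@13:R b1@14:L b5@15:R b4@17:R b2@18:L b3@19:R]
Beat 13 (R): throw ball6 h=3 -> lands@16:L; in-air after throw: [b1@14:L b5@15:R b6@16:L b4@17:R b2@18:L b3@19:R]
Ball 6: thrown@6 h=7 -> first land @13; rethrown@13 h=3 -> second land @16

Answer: 13 16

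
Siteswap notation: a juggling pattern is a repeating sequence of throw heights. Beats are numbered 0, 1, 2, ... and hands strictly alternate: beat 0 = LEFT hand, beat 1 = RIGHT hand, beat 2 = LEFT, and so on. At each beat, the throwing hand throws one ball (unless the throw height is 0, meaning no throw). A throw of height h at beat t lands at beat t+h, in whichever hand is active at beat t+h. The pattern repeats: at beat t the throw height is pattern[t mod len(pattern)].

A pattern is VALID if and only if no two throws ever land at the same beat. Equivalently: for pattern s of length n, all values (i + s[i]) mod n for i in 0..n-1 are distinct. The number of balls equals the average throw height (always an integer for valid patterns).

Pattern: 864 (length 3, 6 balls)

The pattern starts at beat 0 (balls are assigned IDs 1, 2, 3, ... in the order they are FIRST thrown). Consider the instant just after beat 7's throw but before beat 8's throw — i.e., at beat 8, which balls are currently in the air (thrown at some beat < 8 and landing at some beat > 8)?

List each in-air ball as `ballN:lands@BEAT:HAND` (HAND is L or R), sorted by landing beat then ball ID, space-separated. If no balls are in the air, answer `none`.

Beat 0 (L): throw ball1 h=8 -> lands@8:L; in-air after throw: [b1@8:L]
Beat 1 (R): throw ball2 h=6 -> lands@7:R; in-air after throw: [b2@7:R b1@8:L]
Beat 2 (L): throw ball3 h=4 -> lands@6:L; in-air after throw: [b3@6:L b2@7:R b1@8:L]
Beat 3 (R): throw ball4 h=8 -> lands@11:R; in-air after throw: [b3@6:L b2@7:R b1@8:L b4@11:R]
Beat 4 (L): throw ball5 h=6 -> lands@10:L; in-air after throw: [b3@6:L b2@7:R b1@8:L b5@10:L b4@11:R]
Beat 5 (R): throw ball6 h=4 -> lands@9:R; in-air after throw: [b3@6:L b2@7:R b1@8:L b6@9:R b5@10:L b4@11:R]
Beat 6 (L): throw ball3 h=8 -> lands@14:L; in-air after throw: [b2@7:R b1@8:L b6@9:R b5@10:L b4@11:R b3@14:L]
Beat 7 (R): throw ball2 h=6 -> lands@13:R; in-air after throw: [b1@8:L b6@9:R b5@10:L b4@11:R b2@13:R b3@14:L]
Beat 8 (L): throw ball1 h=4 -> lands@12:L; in-air after throw: [b6@9:R b5@10:L b4@11:R b1@12:L b2@13:R b3@14:L]

Answer: ball6:lands@9:R ball5:lands@10:L ball4:lands@11:R ball2:lands@13:R ball3:lands@14:L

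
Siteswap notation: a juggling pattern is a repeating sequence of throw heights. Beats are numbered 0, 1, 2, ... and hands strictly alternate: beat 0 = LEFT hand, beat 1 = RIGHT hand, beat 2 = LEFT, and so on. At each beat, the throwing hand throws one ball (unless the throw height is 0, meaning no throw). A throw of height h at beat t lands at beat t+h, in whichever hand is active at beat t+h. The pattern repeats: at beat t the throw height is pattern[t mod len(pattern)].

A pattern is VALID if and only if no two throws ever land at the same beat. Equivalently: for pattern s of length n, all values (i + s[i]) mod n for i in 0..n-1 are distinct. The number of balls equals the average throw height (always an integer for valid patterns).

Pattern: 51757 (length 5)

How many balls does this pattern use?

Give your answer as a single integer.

Pattern = [5, 1, 7, 5, 7], length n = 5
  position 0: throw height = 5, running sum = 5
  position 1: throw height = 1, running sum = 6
  position 2: throw height = 7, running sum = 13
  position 3: throw height = 5, running sum = 18
  position 4: throw height = 7, running sum = 25
Total sum = 25; balls = sum / n = 25 / 5 = 5

Answer: 5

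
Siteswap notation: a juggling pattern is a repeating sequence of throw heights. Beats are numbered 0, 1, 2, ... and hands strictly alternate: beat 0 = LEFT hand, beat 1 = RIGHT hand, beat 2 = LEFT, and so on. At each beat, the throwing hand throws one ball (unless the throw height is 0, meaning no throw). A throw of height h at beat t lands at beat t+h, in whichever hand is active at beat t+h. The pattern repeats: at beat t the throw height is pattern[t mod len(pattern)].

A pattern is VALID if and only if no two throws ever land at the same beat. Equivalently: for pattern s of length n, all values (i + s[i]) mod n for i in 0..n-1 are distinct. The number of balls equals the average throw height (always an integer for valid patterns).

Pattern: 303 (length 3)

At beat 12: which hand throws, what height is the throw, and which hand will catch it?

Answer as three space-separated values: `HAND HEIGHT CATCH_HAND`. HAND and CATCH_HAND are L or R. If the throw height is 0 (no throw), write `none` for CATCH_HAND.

Answer: L 3 R

Derivation:
Beat 12: 12 mod 2 = 0, so hand = L
Throw height = pattern[12 mod 3] = pattern[0] = 3
Lands at beat 12+3=15, 15 mod 2 = 1, so catch hand = R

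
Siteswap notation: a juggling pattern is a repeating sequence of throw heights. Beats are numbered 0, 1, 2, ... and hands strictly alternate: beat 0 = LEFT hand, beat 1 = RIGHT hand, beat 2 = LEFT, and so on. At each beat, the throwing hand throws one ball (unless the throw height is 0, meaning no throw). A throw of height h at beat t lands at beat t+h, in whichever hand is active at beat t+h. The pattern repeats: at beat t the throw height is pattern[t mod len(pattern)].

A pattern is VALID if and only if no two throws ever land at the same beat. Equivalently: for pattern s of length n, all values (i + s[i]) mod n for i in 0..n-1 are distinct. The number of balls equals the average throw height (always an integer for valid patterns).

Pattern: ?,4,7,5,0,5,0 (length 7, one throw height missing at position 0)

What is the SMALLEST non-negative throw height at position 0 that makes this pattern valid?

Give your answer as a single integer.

i=0: s[i]=? (unknown)
i=1: (1 + 4) mod 7 = 5
i=2: (2 + 7) mod 7 = 2
i=3: (3 + 5) mod 7 = 1
i=4: (4 + 0) mod 7 = 4
i=5: (5 + 5) mod 7 = 3
i=6: (6 + 0) mod 7 = 6
Known residues: [1, 2, 3, 4, 5, 6]; need a permutation of 0..6, so missing residue r = 0
Need (0 + s) mod 7 = 0; smallest s = (0 - 0) mod 7 = 0

Answer: 0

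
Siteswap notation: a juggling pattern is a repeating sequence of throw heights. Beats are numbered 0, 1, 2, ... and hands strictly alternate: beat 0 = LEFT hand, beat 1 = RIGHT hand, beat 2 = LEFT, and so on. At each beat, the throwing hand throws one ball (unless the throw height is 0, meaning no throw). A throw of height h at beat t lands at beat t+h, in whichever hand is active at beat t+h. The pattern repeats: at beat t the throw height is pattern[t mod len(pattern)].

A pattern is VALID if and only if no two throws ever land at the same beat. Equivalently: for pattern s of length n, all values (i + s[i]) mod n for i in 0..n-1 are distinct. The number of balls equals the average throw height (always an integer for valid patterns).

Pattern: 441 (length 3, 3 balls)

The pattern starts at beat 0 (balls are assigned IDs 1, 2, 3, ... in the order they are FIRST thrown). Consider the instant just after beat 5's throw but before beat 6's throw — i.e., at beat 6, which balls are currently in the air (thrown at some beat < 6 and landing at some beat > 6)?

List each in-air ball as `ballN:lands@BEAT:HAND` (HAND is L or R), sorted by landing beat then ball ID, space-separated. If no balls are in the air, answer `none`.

Beat 0 (L): throw ball1 h=4 -> lands@4:L; in-air after throw: [b1@4:L]
Beat 1 (R): throw ball2 h=4 -> lands@5:R; in-air after throw: [b1@4:L b2@5:R]
Beat 2 (L): throw ball3 h=1 -> lands@3:R; in-air after throw: [b3@3:R b1@4:L b2@5:R]
Beat 3 (R): throw ball3 h=4 -> lands@7:R; in-air after throw: [b1@4:L b2@5:R b3@7:R]
Beat 4 (L): throw ball1 h=4 -> lands@8:L; in-air after throw: [b2@5:R b3@7:R b1@8:L]
Beat 5 (R): throw ball2 h=1 -> lands@6:L; in-air after throw: [b2@6:L b3@7:R b1@8:L]
Beat 6 (L): throw ball2 h=4 -> lands@10:L; in-air after throw: [b3@7:R b1@8:L b2@10:L]

Answer: ball3:lands@7:R ball1:lands@8:L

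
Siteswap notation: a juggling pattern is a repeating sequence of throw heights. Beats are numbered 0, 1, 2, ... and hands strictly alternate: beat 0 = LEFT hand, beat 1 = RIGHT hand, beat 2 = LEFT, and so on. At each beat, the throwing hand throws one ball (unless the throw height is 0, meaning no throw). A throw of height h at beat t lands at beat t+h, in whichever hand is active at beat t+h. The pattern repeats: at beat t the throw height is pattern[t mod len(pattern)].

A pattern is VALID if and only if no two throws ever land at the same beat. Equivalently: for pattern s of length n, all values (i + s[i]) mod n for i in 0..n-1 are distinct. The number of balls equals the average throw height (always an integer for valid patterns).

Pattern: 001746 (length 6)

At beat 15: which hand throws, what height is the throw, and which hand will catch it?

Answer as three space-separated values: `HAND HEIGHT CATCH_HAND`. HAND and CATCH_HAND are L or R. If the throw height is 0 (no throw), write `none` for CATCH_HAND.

Answer: R 7 L

Derivation:
Beat 15: 15 mod 2 = 1, so hand = R
Throw height = pattern[15 mod 6] = pattern[3] = 7
Lands at beat 15+7=22, 22 mod 2 = 0, so catch hand = L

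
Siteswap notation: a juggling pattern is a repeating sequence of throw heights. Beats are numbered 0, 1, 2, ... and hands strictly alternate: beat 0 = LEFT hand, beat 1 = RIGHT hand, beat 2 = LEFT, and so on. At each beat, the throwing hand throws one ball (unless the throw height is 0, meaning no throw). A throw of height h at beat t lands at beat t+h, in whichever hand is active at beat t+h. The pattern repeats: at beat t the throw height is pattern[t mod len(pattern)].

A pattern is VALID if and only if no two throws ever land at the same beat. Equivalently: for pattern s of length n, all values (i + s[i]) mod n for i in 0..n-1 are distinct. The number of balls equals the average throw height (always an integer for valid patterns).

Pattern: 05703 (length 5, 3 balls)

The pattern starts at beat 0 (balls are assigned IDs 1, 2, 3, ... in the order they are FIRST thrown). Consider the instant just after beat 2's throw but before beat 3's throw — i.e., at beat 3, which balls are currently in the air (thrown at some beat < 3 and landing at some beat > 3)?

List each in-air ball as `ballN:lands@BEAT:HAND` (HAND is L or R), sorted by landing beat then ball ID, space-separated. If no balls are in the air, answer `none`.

Beat 1 (R): throw ball1 h=5 -> lands@6:L; in-air after throw: [b1@6:L]
Beat 2 (L): throw ball2 h=7 -> lands@9:R; in-air after throw: [b1@6:L b2@9:R]

Answer: ball1:lands@6:L ball2:lands@9:R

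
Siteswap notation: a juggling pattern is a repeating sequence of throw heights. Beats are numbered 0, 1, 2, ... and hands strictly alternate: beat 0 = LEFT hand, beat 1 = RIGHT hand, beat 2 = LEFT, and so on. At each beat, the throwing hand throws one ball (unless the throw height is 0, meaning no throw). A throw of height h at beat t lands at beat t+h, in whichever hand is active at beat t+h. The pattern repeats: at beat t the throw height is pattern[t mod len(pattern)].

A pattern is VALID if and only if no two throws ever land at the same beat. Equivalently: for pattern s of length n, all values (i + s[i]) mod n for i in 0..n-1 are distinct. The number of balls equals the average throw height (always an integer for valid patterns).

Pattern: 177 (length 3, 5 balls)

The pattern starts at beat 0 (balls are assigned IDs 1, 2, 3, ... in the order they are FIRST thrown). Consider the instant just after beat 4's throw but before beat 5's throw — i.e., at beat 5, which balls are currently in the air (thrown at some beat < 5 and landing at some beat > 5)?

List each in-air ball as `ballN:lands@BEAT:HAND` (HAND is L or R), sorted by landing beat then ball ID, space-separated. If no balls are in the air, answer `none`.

Answer: ball1:lands@8:L ball2:lands@9:R ball3:lands@11:R

Derivation:
Beat 0 (L): throw ball1 h=1 -> lands@1:R; in-air after throw: [b1@1:R]
Beat 1 (R): throw ball1 h=7 -> lands@8:L; in-air after throw: [b1@8:L]
Beat 2 (L): throw ball2 h=7 -> lands@9:R; in-air after throw: [b1@8:L b2@9:R]
Beat 3 (R): throw ball3 h=1 -> lands@4:L; in-air after throw: [b3@4:L b1@8:L b2@9:R]
Beat 4 (L): throw ball3 h=7 -> lands@11:R; in-air after throw: [b1@8:L b2@9:R b3@11:R]
Beat 5 (R): throw ball4 h=7 -> lands@12:L; in-air after throw: [b1@8:L b2@9:R b3@11:R b4@12:L]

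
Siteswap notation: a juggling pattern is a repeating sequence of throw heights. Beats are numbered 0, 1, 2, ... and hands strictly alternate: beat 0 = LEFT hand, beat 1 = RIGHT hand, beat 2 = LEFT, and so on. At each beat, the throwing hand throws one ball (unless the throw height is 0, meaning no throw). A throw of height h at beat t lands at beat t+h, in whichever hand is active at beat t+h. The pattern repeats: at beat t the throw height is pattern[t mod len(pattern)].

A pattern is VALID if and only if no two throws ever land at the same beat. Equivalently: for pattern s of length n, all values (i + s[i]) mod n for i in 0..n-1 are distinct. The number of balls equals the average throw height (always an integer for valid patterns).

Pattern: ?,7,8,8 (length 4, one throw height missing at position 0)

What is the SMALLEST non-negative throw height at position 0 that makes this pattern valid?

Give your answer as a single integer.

i=0: s[i]=? (unknown)
i=1: (1 + 7) mod 4 = 0
i=2: (2 + 8) mod 4 = 2
i=3: (3 + 8) mod 4 = 3
Known residues: [0, 2, 3]; need a permutation of 0..3, so missing residue r = 1
Need (0 + s) mod 4 = 1; smallest s = (1 - 0) mod 4 = 1

Answer: 1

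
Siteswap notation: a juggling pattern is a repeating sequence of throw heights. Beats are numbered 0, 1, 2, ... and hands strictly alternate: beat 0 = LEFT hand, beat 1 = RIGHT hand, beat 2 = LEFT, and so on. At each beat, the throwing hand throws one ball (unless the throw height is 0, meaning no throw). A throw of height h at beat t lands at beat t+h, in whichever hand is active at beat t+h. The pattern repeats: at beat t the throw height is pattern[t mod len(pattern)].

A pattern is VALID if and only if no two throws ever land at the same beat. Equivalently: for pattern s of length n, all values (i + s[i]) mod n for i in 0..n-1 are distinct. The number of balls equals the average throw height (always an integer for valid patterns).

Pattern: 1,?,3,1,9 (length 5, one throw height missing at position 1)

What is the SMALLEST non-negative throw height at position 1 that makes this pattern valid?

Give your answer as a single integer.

i=0: (0 + 1) mod 5 = 1
i=1: s[i]=? (unknown)
i=2: (2 + 3) mod 5 = 0
i=3: (3 + 1) mod 5 = 4
i=4: (4 + 9) mod 5 = 3
Known residues: [0, 1, 3, 4]; need a permutation of 0..4, so missing residue r = 2
Need (1 + s) mod 5 = 2; smallest s = (2 - 1) mod 5 = 1

Answer: 1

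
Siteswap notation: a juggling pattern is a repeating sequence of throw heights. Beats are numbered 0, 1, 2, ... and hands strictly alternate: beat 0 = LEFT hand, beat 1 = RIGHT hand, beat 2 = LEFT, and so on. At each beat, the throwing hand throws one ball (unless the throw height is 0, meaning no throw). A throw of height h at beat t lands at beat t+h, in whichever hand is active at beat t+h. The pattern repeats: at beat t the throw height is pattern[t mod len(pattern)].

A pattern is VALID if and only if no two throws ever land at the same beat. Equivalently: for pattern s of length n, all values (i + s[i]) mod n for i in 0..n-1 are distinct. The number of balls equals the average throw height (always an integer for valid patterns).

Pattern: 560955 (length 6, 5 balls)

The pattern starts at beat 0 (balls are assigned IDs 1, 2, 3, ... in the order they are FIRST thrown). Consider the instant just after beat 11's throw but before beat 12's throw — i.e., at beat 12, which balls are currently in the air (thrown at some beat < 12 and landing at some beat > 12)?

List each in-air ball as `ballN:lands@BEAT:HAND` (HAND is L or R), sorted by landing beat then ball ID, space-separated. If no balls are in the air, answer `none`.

Answer: ball2:lands@13:R ball1:lands@15:R ball5:lands@16:L ball4:lands@18:L

Derivation:
Beat 0 (L): throw ball1 h=5 -> lands@5:R; in-air after throw: [b1@5:R]
Beat 1 (R): throw ball2 h=6 -> lands@7:R; in-air after throw: [b1@5:R b2@7:R]
Beat 3 (R): throw ball3 h=9 -> lands@12:L; in-air after throw: [b1@5:R b2@7:R b3@12:L]
Beat 4 (L): throw ball4 h=5 -> lands@9:R; in-air after throw: [b1@5:R b2@7:R b4@9:R b3@12:L]
Beat 5 (R): throw ball1 h=5 -> lands@10:L; in-air after throw: [b2@7:R b4@9:R b1@10:L b3@12:L]
Beat 6 (L): throw ball5 h=5 -> lands@11:R; in-air after throw: [b2@7:R b4@9:R b1@10:L b5@11:R b3@12:L]
Beat 7 (R): throw ball2 h=6 -> lands@13:R; in-air after throw: [b4@9:R b1@10:L b5@11:R b3@12:L b2@13:R]
Beat 9 (R): throw ball4 h=9 -> lands@18:L; in-air after throw: [b1@10:L b5@11:R b3@12:L b2@13:R b4@18:L]
Beat 10 (L): throw ball1 h=5 -> lands@15:R; in-air after throw: [b5@11:R b3@12:L b2@13:R b1@15:R b4@18:L]
Beat 11 (R): throw ball5 h=5 -> lands@16:L; in-air after throw: [b3@12:L b2@13:R b1@15:R b5@16:L b4@18:L]
Beat 12 (L): throw ball3 h=5 -> lands@17:R; in-air after throw: [b2@13:R b1@15:R b5@16:L b3@17:R b4@18:L]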